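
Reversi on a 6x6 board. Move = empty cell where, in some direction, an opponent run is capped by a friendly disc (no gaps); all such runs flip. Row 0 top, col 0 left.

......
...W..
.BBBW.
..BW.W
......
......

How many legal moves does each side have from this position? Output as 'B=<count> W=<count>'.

Answer: B=6 W=3

Derivation:
-- B to move --
(0,2): no bracket -> illegal
(0,3): flips 1 -> legal
(0,4): flips 1 -> legal
(1,2): no bracket -> illegal
(1,4): no bracket -> illegal
(1,5): no bracket -> illegal
(2,5): flips 1 -> legal
(3,4): flips 1 -> legal
(4,2): no bracket -> illegal
(4,3): flips 1 -> legal
(4,4): flips 1 -> legal
(4,5): no bracket -> illegal
B mobility = 6
-- W to move --
(1,0): no bracket -> illegal
(1,1): flips 1 -> legal
(1,2): no bracket -> illegal
(1,4): no bracket -> illegal
(2,0): flips 3 -> legal
(3,0): no bracket -> illegal
(3,1): flips 2 -> legal
(3,4): no bracket -> illegal
(4,1): no bracket -> illegal
(4,2): no bracket -> illegal
(4,3): no bracket -> illegal
W mobility = 3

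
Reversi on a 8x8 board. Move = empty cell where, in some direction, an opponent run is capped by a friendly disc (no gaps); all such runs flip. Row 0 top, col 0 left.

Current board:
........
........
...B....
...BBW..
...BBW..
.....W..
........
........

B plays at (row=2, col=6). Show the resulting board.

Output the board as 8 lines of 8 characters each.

Answer: ........
........
...B..B.
...BBB..
...BBW..
.....W..
........
........

Derivation:
Place B at (2,6); scan 8 dirs for brackets.
Dir NW: first cell '.' (not opp) -> no flip
Dir N: first cell '.' (not opp) -> no flip
Dir NE: first cell '.' (not opp) -> no flip
Dir W: first cell '.' (not opp) -> no flip
Dir E: first cell '.' (not opp) -> no flip
Dir SW: opp run (3,5) capped by B -> flip
Dir S: first cell '.' (not opp) -> no flip
Dir SE: first cell '.' (not opp) -> no flip
All flips: (3,5)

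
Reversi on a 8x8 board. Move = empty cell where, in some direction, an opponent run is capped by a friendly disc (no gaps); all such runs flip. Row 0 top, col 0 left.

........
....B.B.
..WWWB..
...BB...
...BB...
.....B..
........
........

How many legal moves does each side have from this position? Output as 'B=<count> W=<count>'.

-- B to move --
(1,1): flips 1 -> legal
(1,2): flips 1 -> legal
(1,3): flips 1 -> legal
(1,5): flips 1 -> legal
(2,1): flips 3 -> legal
(3,1): no bracket -> illegal
(3,2): flips 1 -> legal
(3,5): no bracket -> illegal
B mobility = 6
-- W to move --
(0,3): no bracket -> illegal
(0,4): flips 1 -> legal
(0,5): flips 1 -> legal
(0,6): no bracket -> illegal
(0,7): no bracket -> illegal
(1,3): no bracket -> illegal
(1,5): no bracket -> illegal
(1,7): no bracket -> illegal
(2,6): flips 1 -> legal
(2,7): no bracket -> illegal
(3,2): no bracket -> illegal
(3,5): no bracket -> illegal
(3,6): no bracket -> illegal
(4,2): flips 1 -> legal
(4,5): flips 1 -> legal
(4,6): no bracket -> illegal
(5,2): no bracket -> illegal
(5,3): flips 2 -> legal
(5,4): flips 2 -> legal
(5,6): no bracket -> illegal
(6,4): no bracket -> illegal
(6,5): no bracket -> illegal
(6,6): flips 3 -> legal
W mobility = 8

Answer: B=6 W=8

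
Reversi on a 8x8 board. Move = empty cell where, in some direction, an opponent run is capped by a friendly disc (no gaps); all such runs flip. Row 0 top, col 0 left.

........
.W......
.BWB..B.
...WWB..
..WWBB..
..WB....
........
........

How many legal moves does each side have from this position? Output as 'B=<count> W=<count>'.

Answer: B=7 W=12

Derivation:
-- B to move --
(0,0): flips 3 -> legal
(0,1): flips 1 -> legal
(0,2): no bracket -> illegal
(1,0): no bracket -> illegal
(1,2): no bracket -> illegal
(1,3): no bracket -> illegal
(2,0): no bracket -> illegal
(2,4): flips 1 -> legal
(2,5): no bracket -> illegal
(3,1): flips 1 -> legal
(3,2): flips 2 -> legal
(4,1): flips 2 -> legal
(5,1): flips 1 -> legal
(5,4): no bracket -> illegal
(6,1): no bracket -> illegal
(6,2): no bracket -> illegal
(6,3): no bracket -> illegal
B mobility = 7
-- W to move --
(1,0): no bracket -> illegal
(1,2): flips 1 -> legal
(1,3): flips 1 -> legal
(1,4): no bracket -> illegal
(1,5): no bracket -> illegal
(1,6): no bracket -> illegal
(1,7): no bracket -> illegal
(2,0): flips 1 -> legal
(2,4): flips 1 -> legal
(2,5): no bracket -> illegal
(2,7): no bracket -> illegal
(3,0): no bracket -> illegal
(3,1): flips 1 -> legal
(3,2): no bracket -> illegal
(3,6): flips 1 -> legal
(3,7): no bracket -> illegal
(4,6): flips 2 -> legal
(5,4): flips 2 -> legal
(5,5): flips 1 -> legal
(5,6): flips 1 -> legal
(6,2): no bracket -> illegal
(6,3): flips 1 -> legal
(6,4): flips 1 -> legal
W mobility = 12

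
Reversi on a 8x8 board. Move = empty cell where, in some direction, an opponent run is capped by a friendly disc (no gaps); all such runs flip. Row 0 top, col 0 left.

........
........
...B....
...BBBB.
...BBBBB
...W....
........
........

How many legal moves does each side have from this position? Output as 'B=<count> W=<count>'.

-- B to move --
(4,2): no bracket -> illegal
(5,2): no bracket -> illegal
(5,4): no bracket -> illegal
(6,2): flips 1 -> legal
(6,3): flips 1 -> legal
(6,4): no bracket -> illegal
B mobility = 2
-- W to move --
(1,2): no bracket -> illegal
(1,3): flips 3 -> legal
(1,4): no bracket -> illegal
(2,2): no bracket -> illegal
(2,4): no bracket -> illegal
(2,5): no bracket -> illegal
(2,6): flips 2 -> legal
(2,7): no bracket -> illegal
(3,2): no bracket -> illegal
(3,7): no bracket -> illegal
(4,2): no bracket -> illegal
(5,2): no bracket -> illegal
(5,4): no bracket -> illegal
(5,5): no bracket -> illegal
(5,6): no bracket -> illegal
(5,7): no bracket -> illegal
W mobility = 2

Answer: B=2 W=2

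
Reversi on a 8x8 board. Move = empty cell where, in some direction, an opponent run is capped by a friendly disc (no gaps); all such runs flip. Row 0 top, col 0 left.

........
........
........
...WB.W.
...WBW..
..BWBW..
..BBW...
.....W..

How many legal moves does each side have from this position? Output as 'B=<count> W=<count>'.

-- B to move --
(2,2): flips 1 -> legal
(2,3): flips 3 -> legal
(2,4): no bracket -> illegal
(2,5): no bracket -> illegal
(2,6): no bracket -> illegal
(2,7): flips 2 -> legal
(3,2): flips 2 -> legal
(3,5): no bracket -> illegal
(3,7): no bracket -> illegal
(4,2): flips 1 -> legal
(4,6): flips 1 -> legal
(4,7): no bracket -> illegal
(5,6): flips 2 -> legal
(6,5): flips 1 -> legal
(6,6): flips 1 -> legal
(7,3): no bracket -> illegal
(7,4): flips 1 -> legal
(7,6): no bracket -> illegal
B mobility = 10
-- W to move --
(2,3): flips 1 -> legal
(2,4): flips 3 -> legal
(2,5): flips 1 -> legal
(3,5): flips 2 -> legal
(4,1): no bracket -> illegal
(4,2): no bracket -> illegal
(5,1): flips 1 -> legal
(6,1): flips 3 -> legal
(6,5): flips 1 -> legal
(7,1): flips 1 -> legal
(7,2): flips 2 -> legal
(7,3): flips 1 -> legal
(7,4): no bracket -> illegal
W mobility = 10

Answer: B=10 W=10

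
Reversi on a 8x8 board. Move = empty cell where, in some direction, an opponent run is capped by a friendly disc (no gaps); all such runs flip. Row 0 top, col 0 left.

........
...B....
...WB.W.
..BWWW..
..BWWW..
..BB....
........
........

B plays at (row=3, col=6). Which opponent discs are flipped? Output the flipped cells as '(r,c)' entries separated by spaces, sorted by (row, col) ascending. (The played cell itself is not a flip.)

Answer: (3,3) (3,4) (3,5)

Derivation:
Dir NW: first cell '.' (not opp) -> no flip
Dir N: opp run (2,6), next='.' -> no flip
Dir NE: first cell '.' (not opp) -> no flip
Dir W: opp run (3,5) (3,4) (3,3) capped by B -> flip
Dir E: first cell '.' (not opp) -> no flip
Dir SW: opp run (4,5), next='.' -> no flip
Dir S: first cell '.' (not opp) -> no flip
Dir SE: first cell '.' (not opp) -> no flip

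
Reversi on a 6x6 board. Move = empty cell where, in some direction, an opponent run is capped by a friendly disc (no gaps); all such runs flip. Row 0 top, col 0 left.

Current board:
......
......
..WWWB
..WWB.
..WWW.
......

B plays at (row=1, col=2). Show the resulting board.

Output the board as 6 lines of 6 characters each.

Answer: ......
..B...
..WBWB
..WWB.
..WWW.
......

Derivation:
Place B at (1,2); scan 8 dirs for brackets.
Dir NW: first cell '.' (not opp) -> no flip
Dir N: first cell '.' (not opp) -> no flip
Dir NE: first cell '.' (not opp) -> no flip
Dir W: first cell '.' (not opp) -> no flip
Dir E: first cell '.' (not opp) -> no flip
Dir SW: first cell '.' (not opp) -> no flip
Dir S: opp run (2,2) (3,2) (4,2), next='.' -> no flip
Dir SE: opp run (2,3) capped by B -> flip
All flips: (2,3)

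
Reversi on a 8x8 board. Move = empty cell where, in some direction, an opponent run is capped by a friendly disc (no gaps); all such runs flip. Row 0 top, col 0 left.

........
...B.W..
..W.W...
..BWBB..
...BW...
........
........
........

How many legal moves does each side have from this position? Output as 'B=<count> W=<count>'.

Answer: B=7 W=8

Derivation:
-- B to move --
(0,4): no bracket -> illegal
(0,5): no bracket -> illegal
(0,6): no bracket -> illegal
(1,1): no bracket -> illegal
(1,2): flips 1 -> legal
(1,4): flips 1 -> legal
(1,6): no bracket -> illegal
(2,1): no bracket -> illegal
(2,3): flips 1 -> legal
(2,5): no bracket -> illegal
(2,6): no bracket -> illegal
(3,1): flips 1 -> legal
(4,2): no bracket -> illegal
(4,5): flips 1 -> legal
(5,3): flips 1 -> legal
(5,4): flips 1 -> legal
(5,5): no bracket -> illegal
B mobility = 7
-- W to move --
(0,2): flips 1 -> legal
(0,3): no bracket -> illegal
(0,4): flips 1 -> legal
(1,2): no bracket -> illegal
(1,4): no bracket -> illegal
(2,1): no bracket -> illegal
(2,3): no bracket -> illegal
(2,5): no bracket -> illegal
(2,6): flips 1 -> legal
(3,1): flips 1 -> legal
(3,6): flips 2 -> legal
(4,1): no bracket -> illegal
(4,2): flips 2 -> legal
(4,5): no bracket -> illegal
(4,6): flips 1 -> legal
(5,2): no bracket -> illegal
(5,3): flips 1 -> legal
(5,4): no bracket -> illegal
W mobility = 8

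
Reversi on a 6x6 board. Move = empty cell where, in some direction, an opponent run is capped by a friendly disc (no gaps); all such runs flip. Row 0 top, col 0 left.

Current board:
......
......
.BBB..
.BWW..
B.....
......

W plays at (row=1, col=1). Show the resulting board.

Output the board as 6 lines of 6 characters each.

Place W at (1,1); scan 8 dirs for brackets.
Dir NW: first cell '.' (not opp) -> no flip
Dir N: first cell '.' (not opp) -> no flip
Dir NE: first cell '.' (not opp) -> no flip
Dir W: first cell '.' (not opp) -> no flip
Dir E: first cell '.' (not opp) -> no flip
Dir SW: first cell '.' (not opp) -> no flip
Dir S: opp run (2,1) (3,1), next='.' -> no flip
Dir SE: opp run (2,2) capped by W -> flip
All flips: (2,2)

Answer: ......
.W....
.BWB..
.BWW..
B.....
......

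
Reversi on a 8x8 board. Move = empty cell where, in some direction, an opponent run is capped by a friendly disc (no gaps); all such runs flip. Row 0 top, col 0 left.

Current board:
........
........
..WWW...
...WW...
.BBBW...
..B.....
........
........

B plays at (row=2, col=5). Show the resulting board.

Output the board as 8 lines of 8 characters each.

Place B at (2,5); scan 8 dirs for brackets.
Dir NW: first cell '.' (not opp) -> no flip
Dir N: first cell '.' (not opp) -> no flip
Dir NE: first cell '.' (not opp) -> no flip
Dir W: opp run (2,4) (2,3) (2,2), next='.' -> no flip
Dir E: first cell '.' (not opp) -> no flip
Dir SW: opp run (3,4) capped by B -> flip
Dir S: first cell '.' (not opp) -> no flip
Dir SE: first cell '.' (not opp) -> no flip
All flips: (3,4)

Answer: ........
........
..WWWB..
...WB...
.BBBW...
..B.....
........
........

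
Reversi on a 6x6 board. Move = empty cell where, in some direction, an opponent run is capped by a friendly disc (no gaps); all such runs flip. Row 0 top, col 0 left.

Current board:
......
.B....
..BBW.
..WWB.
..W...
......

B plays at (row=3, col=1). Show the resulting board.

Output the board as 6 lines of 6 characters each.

Place B at (3,1); scan 8 dirs for brackets.
Dir NW: first cell '.' (not opp) -> no flip
Dir N: first cell '.' (not opp) -> no flip
Dir NE: first cell 'B' (not opp) -> no flip
Dir W: first cell '.' (not opp) -> no flip
Dir E: opp run (3,2) (3,3) capped by B -> flip
Dir SW: first cell '.' (not opp) -> no flip
Dir S: first cell '.' (not opp) -> no flip
Dir SE: opp run (4,2), next='.' -> no flip
All flips: (3,2) (3,3)

Answer: ......
.B....
..BBW.
.BBBB.
..W...
......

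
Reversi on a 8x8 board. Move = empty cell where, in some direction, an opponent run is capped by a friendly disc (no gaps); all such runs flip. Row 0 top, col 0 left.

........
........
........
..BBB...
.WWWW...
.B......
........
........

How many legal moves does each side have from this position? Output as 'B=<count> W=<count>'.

Answer: B=6 W=7

Derivation:
-- B to move --
(3,0): no bracket -> illegal
(3,1): flips 1 -> legal
(3,5): no bracket -> illegal
(4,0): no bracket -> illegal
(4,5): no bracket -> illegal
(5,0): flips 1 -> legal
(5,2): flips 2 -> legal
(5,3): flips 1 -> legal
(5,4): flips 2 -> legal
(5,5): flips 1 -> legal
B mobility = 6
-- W to move --
(2,1): flips 1 -> legal
(2,2): flips 2 -> legal
(2,3): flips 2 -> legal
(2,4): flips 2 -> legal
(2,5): flips 1 -> legal
(3,1): no bracket -> illegal
(3,5): no bracket -> illegal
(4,0): no bracket -> illegal
(4,5): no bracket -> illegal
(5,0): no bracket -> illegal
(5,2): no bracket -> illegal
(6,0): flips 1 -> legal
(6,1): flips 1 -> legal
(6,2): no bracket -> illegal
W mobility = 7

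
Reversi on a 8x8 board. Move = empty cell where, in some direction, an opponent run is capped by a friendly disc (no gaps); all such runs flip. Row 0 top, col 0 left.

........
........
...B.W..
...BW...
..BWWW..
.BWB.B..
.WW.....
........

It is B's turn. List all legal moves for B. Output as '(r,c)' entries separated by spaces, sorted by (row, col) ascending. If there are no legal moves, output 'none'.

(1,4): no bracket -> illegal
(1,5): no bracket -> illegal
(1,6): no bracket -> illegal
(2,4): no bracket -> illegal
(2,6): no bracket -> illegal
(3,2): no bracket -> illegal
(3,5): flips 3 -> legal
(3,6): no bracket -> illegal
(4,1): no bracket -> illegal
(4,6): flips 3 -> legal
(5,0): no bracket -> illegal
(5,4): no bracket -> illegal
(5,6): flips 2 -> legal
(6,0): no bracket -> illegal
(6,3): no bracket -> illegal
(7,0): no bracket -> illegal
(7,1): flips 2 -> legal
(7,2): flips 2 -> legal
(7,3): flips 1 -> legal

Answer: (3,5) (4,6) (5,6) (7,1) (7,2) (7,3)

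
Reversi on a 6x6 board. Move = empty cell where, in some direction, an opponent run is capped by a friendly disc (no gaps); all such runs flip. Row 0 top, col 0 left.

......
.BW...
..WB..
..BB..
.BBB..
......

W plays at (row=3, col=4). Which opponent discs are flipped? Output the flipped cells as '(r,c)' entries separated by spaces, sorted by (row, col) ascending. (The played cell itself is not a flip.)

Answer: (2,3)

Derivation:
Dir NW: opp run (2,3) capped by W -> flip
Dir N: first cell '.' (not opp) -> no flip
Dir NE: first cell '.' (not opp) -> no flip
Dir W: opp run (3,3) (3,2), next='.' -> no flip
Dir E: first cell '.' (not opp) -> no flip
Dir SW: opp run (4,3), next='.' -> no flip
Dir S: first cell '.' (not opp) -> no flip
Dir SE: first cell '.' (not opp) -> no flip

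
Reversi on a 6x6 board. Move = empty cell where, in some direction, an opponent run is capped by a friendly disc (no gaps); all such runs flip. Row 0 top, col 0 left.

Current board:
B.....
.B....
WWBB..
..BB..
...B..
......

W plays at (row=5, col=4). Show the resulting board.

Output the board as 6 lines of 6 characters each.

Answer: B.....
.B....
WWBB..
..WB..
...W..
....W.

Derivation:
Place W at (5,4); scan 8 dirs for brackets.
Dir NW: opp run (4,3) (3,2) capped by W -> flip
Dir N: first cell '.' (not opp) -> no flip
Dir NE: first cell '.' (not opp) -> no flip
Dir W: first cell '.' (not opp) -> no flip
Dir E: first cell '.' (not opp) -> no flip
Dir SW: edge -> no flip
Dir S: edge -> no flip
Dir SE: edge -> no flip
All flips: (3,2) (4,3)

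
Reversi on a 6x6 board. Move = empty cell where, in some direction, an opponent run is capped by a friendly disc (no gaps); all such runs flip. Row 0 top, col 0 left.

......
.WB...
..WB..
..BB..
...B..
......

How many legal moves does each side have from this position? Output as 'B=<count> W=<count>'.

Answer: B=3 W=5

Derivation:
-- B to move --
(0,0): flips 2 -> legal
(0,1): no bracket -> illegal
(0,2): no bracket -> illegal
(1,0): flips 1 -> legal
(1,3): no bracket -> illegal
(2,0): no bracket -> illegal
(2,1): flips 1 -> legal
(3,1): no bracket -> illegal
B mobility = 3
-- W to move --
(0,1): no bracket -> illegal
(0,2): flips 1 -> legal
(0,3): no bracket -> illegal
(1,3): flips 1 -> legal
(1,4): no bracket -> illegal
(2,1): no bracket -> illegal
(2,4): flips 1 -> legal
(3,1): no bracket -> illegal
(3,4): no bracket -> illegal
(4,1): no bracket -> illegal
(4,2): flips 1 -> legal
(4,4): flips 1 -> legal
(5,2): no bracket -> illegal
(5,3): no bracket -> illegal
(5,4): no bracket -> illegal
W mobility = 5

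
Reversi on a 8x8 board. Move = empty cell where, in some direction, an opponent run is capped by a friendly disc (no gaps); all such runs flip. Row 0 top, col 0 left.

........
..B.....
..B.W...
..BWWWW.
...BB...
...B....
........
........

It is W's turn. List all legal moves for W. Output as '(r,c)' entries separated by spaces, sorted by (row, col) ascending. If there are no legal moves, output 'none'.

Answer: (1,1) (3,1) (5,2) (5,4) (5,5) (6,2) (6,3)

Derivation:
(0,1): no bracket -> illegal
(0,2): no bracket -> illegal
(0,3): no bracket -> illegal
(1,1): flips 1 -> legal
(1,3): no bracket -> illegal
(2,1): no bracket -> illegal
(2,3): no bracket -> illegal
(3,1): flips 1 -> legal
(4,1): no bracket -> illegal
(4,2): no bracket -> illegal
(4,5): no bracket -> illegal
(5,2): flips 1 -> legal
(5,4): flips 1 -> legal
(5,5): flips 1 -> legal
(6,2): flips 2 -> legal
(6,3): flips 2 -> legal
(6,4): no bracket -> illegal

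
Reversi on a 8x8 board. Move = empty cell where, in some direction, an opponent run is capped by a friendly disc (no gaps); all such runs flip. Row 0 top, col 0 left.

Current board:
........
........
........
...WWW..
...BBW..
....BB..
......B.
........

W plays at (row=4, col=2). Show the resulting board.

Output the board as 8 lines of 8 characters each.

Answer: ........
........
........
...WWW..
..WWWW..
....BB..
......B.
........

Derivation:
Place W at (4,2); scan 8 dirs for brackets.
Dir NW: first cell '.' (not opp) -> no flip
Dir N: first cell '.' (not opp) -> no flip
Dir NE: first cell 'W' (not opp) -> no flip
Dir W: first cell '.' (not opp) -> no flip
Dir E: opp run (4,3) (4,4) capped by W -> flip
Dir SW: first cell '.' (not opp) -> no flip
Dir S: first cell '.' (not opp) -> no flip
Dir SE: first cell '.' (not opp) -> no flip
All flips: (4,3) (4,4)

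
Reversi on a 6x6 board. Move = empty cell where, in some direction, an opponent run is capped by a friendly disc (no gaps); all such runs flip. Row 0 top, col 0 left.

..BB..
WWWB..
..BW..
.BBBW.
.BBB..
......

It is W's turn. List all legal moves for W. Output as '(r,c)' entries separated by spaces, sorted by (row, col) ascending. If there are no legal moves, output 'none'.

(0,1): no bracket -> illegal
(0,4): no bracket -> illegal
(1,4): flips 1 -> legal
(2,0): no bracket -> illegal
(2,1): flips 1 -> legal
(2,4): no bracket -> illegal
(3,0): flips 3 -> legal
(4,0): no bracket -> illegal
(4,4): flips 2 -> legal
(5,0): flips 2 -> legal
(5,1): no bracket -> illegal
(5,2): flips 4 -> legal
(5,3): flips 2 -> legal
(5,4): no bracket -> illegal

Answer: (1,4) (2,1) (3,0) (4,4) (5,0) (5,2) (5,3)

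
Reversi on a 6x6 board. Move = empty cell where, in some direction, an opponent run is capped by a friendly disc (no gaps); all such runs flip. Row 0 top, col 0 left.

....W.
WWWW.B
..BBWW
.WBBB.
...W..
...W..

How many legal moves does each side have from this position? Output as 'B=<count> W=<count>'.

-- B to move --
(0,0): flips 1 -> legal
(0,1): flips 1 -> legal
(0,2): flips 1 -> legal
(0,3): flips 1 -> legal
(0,5): no bracket -> illegal
(1,4): flips 1 -> legal
(2,0): no bracket -> illegal
(2,1): no bracket -> illegal
(3,0): flips 1 -> legal
(3,5): flips 1 -> legal
(4,0): flips 1 -> legal
(4,1): no bracket -> illegal
(4,2): no bracket -> illegal
(4,4): no bracket -> illegal
(5,2): flips 1 -> legal
(5,4): flips 1 -> legal
B mobility = 10
-- W to move --
(0,5): flips 1 -> legal
(1,4): no bracket -> illegal
(2,1): flips 3 -> legal
(3,5): flips 3 -> legal
(4,1): no bracket -> illegal
(4,2): flips 3 -> legal
(4,4): flips 3 -> legal
(4,5): flips 2 -> legal
W mobility = 6

Answer: B=10 W=6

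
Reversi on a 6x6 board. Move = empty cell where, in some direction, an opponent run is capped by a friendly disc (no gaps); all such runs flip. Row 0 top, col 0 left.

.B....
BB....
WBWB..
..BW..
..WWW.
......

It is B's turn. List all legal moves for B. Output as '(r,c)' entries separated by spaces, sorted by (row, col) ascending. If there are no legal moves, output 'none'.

(1,2): flips 1 -> legal
(1,3): no bracket -> illegal
(2,4): no bracket -> illegal
(3,0): flips 1 -> legal
(3,1): no bracket -> illegal
(3,4): flips 1 -> legal
(3,5): no bracket -> illegal
(4,1): no bracket -> illegal
(4,5): no bracket -> illegal
(5,1): no bracket -> illegal
(5,2): flips 1 -> legal
(5,3): flips 2 -> legal
(5,4): flips 1 -> legal
(5,5): flips 3 -> legal

Answer: (1,2) (3,0) (3,4) (5,2) (5,3) (5,4) (5,5)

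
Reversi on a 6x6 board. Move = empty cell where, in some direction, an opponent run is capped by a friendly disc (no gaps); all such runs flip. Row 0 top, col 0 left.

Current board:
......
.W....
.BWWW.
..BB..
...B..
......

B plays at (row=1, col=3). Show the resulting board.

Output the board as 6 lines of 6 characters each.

Answer: ......
.W.B..
.BWBW.
..BB..
...B..
......

Derivation:
Place B at (1,3); scan 8 dirs for brackets.
Dir NW: first cell '.' (not opp) -> no flip
Dir N: first cell '.' (not opp) -> no flip
Dir NE: first cell '.' (not opp) -> no flip
Dir W: first cell '.' (not opp) -> no flip
Dir E: first cell '.' (not opp) -> no flip
Dir SW: opp run (2,2), next='.' -> no flip
Dir S: opp run (2,3) capped by B -> flip
Dir SE: opp run (2,4), next='.' -> no flip
All flips: (2,3)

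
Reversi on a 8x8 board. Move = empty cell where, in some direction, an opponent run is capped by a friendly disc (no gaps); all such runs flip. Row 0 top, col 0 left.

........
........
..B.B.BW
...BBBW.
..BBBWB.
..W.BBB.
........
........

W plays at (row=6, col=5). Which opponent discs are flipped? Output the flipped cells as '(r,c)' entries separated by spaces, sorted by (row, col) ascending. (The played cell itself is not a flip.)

Dir NW: opp run (5,4) (4,3), next='.' -> no flip
Dir N: opp run (5,5) capped by W -> flip
Dir NE: opp run (5,6), next='.' -> no flip
Dir W: first cell '.' (not opp) -> no flip
Dir E: first cell '.' (not opp) -> no flip
Dir SW: first cell '.' (not opp) -> no flip
Dir S: first cell '.' (not opp) -> no flip
Dir SE: first cell '.' (not opp) -> no flip

Answer: (5,5)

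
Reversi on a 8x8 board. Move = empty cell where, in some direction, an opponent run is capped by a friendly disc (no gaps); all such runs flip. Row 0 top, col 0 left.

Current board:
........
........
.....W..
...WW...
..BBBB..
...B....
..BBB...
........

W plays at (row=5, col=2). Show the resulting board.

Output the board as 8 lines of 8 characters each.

Answer: ........
........
.....W..
...WW...
..BWBB..
..WB....
..BBB...
........

Derivation:
Place W at (5,2); scan 8 dirs for brackets.
Dir NW: first cell '.' (not opp) -> no flip
Dir N: opp run (4,2), next='.' -> no flip
Dir NE: opp run (4,3) capped by W -> flip
Dir W: first cell '.' (not opp) -> no flip
Dir E: opp run (5,3), next='.' -> no flip
Dir SW: first cell '.' (not opp) -> no flip
Dir S: opp run (6,2), next='.' -> no flip
Dir SE: opp run (6,3), next='.' -> no flip
All flips: (4,3)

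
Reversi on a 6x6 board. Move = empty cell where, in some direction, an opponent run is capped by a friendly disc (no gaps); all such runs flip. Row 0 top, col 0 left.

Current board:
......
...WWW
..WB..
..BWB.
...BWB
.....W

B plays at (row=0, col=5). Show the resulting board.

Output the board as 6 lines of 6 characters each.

Place B at (0,5); scan 8 dirs for brackets.
Dir NW: edge -> no flip
Dir N: edge -> no flip
Dir NE: edge -> no flip
Dir W: first cell '.' (not opp) -> no flip
Dir E: edge -> no flip
Dir SW: opp run (1,4) capped by B -> flip
Dir S: opp run (1,5), next='.' -> no flip
Dir SE: edge -> no flip
All flips: (1,4)

Answer: .....B
...WBW
..WB..
..BWB.
...BWB
.....W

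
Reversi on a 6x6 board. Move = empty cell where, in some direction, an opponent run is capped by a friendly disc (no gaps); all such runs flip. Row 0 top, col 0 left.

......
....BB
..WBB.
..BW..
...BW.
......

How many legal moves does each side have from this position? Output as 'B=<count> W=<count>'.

Answer: B=5 W=5

Derivation:
-- B to move --
(1,1): no bracket -> illegal
(1,2): flips 1 -> legal
(1,3): no bracket -> illegal
(2,1): flips 1 -> legal
(3,1): no bracket -> illegal
(3,4): flips 1 -> legal
(3,5): no bracket -> illegal
(4,2): flips 1 -> legal
(4,5): flips 1 -> legal
(5,3): no bracket -> illegal
(5,4): no bracket -> illegal
(5,5): no bracket -> illegal
B mobility = 5
-- W to move --
(0,3): no bracket -> illegal
(0,4): no bracket -> illegal
(0,5): no bracket -> illegal
(1,2): no bracket -> illegal
(1,3): flips 1 -> legal
(2,1): no bracket -> illegal
(2,5): flips 2 -> legal
(3,1): flips 1 -> legal
(3,4): no bracket -> illegal
(3,5): no bracket -> illegal
(4,1): no bracket -> illegal
(4,2): flips 2 -> legal
(5,2): no bracket -> illegal
(5,3): flips 1 -> legal
(5,4): no bracket -> illegal
W mobility = 5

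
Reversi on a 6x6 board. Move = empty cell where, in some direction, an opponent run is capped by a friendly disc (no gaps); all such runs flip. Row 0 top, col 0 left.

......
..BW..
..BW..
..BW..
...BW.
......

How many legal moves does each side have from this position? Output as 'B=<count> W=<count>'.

-- B to move --
(0,2): no bracket -> illegal
(0,3): flips 3 -> legal
(0,4): flips 1 -> legal
(1,4): flips 2 -> legal
(2,4): flips 1 -> legal
(3,4): flips 2 -> legal
(3,5): no bracket -> illegal
(4,2): no bracket -> illegal
(4,5): flips 1 -> legal
(5,3): no bracket -> illegal
(5,4): no bracket -> illegal
(5,5): flips 2 -> legal
B mobility = 7
-- W to move --
(0,1): flips 1 -> legal
(0,2): no bracket -> illegal
(0,3): no bracket -> illegal
(1,1): flips 2 -> legal
(2,1): flips 1 -> legal
(3,1): flips 2 -> legal
(3,4): no bracket -> illegal
(4,1): flips 1 -> legal
(4,2): flips 1 -> legal
(5,2): no bracket -> illegal
(5,3): flips 1 -> legal
(5,4): no bracket -> illegal
W mobility = 7

Answer: B=7 W=7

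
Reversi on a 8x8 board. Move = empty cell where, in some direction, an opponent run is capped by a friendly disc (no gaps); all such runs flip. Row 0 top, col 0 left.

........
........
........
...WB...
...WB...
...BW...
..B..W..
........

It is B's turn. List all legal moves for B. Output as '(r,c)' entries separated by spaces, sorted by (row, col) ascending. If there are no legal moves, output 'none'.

Answer: (2,2) (2,3) (3,2) (4,2) (5,2) (5,5) (6,4)

Derivation:
(2,2): flips 1 -> legal
(2,3): flips 2 -> legal
(2,4): no bracket -> illegal
(3,2): flips 1 -> legal
(4,2): flips 1 -> legal
(4,5): no bracket -> illegal
(5,2): flips 1 -> legal
(5,5): flips 1 -> legal
(5,6): no bracket -> illegal
(6,3): no bracket -> illegal
(6,4): flips 1 -> legal
(6,6): no bracket -> illegal
(7,4): no bracket -> illegal
(7,5): no bracket -> illegal
(7,6): no bracket -> illegal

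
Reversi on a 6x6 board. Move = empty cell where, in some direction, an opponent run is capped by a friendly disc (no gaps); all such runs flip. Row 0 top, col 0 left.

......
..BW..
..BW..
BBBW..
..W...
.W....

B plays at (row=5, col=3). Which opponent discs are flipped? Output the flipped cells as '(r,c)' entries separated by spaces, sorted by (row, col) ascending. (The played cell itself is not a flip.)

Answer: (4,2)

Derivation:
Dir NW: opp run (4,2) capped by B -> flip
Dir N: first cell '.' (not opp) -> no flip
Dir NE: first cell '.' (not opp) -> no flip
Dir W: first cell '.' (not opp) -> no flip
Dir E: first cell '.' (not opp) -> no flip
Dir SW: edge -> no flip
Dir S: edge -> no flip
Dir SE: edge -> no flip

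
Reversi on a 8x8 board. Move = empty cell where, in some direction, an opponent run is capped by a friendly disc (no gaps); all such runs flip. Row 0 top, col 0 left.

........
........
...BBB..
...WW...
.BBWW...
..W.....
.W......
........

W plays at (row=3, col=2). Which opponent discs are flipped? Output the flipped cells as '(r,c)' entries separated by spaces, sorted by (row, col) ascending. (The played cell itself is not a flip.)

Dir NW: first cell '.' (not opp) -> no flip
Dir N: first cell '.' (not opp) -> no flip
Dir NE: opp run (2,3), next='.' -> no flip
Dir W: first cell '.' (not opp) -> no flip
Dir E: first cell 'W' (not opp) -> no flip
Dir SW: opp run (4,1), next='.' -> no flip
Dir S: opp run (4,2) capped by W -> flip
Dir SE: first cell 'W' (not opp) -> no flip

Answer: (4,2)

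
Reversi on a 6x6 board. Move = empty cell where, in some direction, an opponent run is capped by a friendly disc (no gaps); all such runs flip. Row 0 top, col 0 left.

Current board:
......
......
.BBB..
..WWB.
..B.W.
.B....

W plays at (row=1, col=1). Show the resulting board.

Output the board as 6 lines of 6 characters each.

Place W at (1,1); scan 8 dirs for brackets.
Dir NW: first cell '.' (not opp) -> no flip
Dir N: first cell '.' (not opp) -> no flip
Dir NE: first cell '.' (not opp) -> no flip
Dir W: first cell '.' (not opp) -> no flip
Dir E: first cell '.' (not opp) -> no flip
Dir SW: first cell '.' (not opp) -> no flip
Dir S: opp run (2,1), next='.' -> no flip
Dir SE: opp run (2,2) capped by W -> flip
All flips: (2,2)

Answer: ......
.W....
.BWB..
..WWB.
..B.W.
.B....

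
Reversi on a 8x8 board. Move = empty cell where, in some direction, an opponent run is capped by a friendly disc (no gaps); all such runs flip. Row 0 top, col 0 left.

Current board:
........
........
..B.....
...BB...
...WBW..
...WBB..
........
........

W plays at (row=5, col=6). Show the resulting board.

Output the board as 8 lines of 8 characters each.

Answer: ........
........
..B.....
...BB...
...WBW..
...WWWW.
........
........

Derivation:
Place W at (5,6); scan 8 dirs for brackets.
Dir NW: first cell 'W' (not opp) -> no flip
Dir N: first cell '.' (not opp) -> no flip
Dir NE: first cell '.' (not opp) -> no flip
Dir W: opp run (5,5) (5,4) capped by W -> flip
Dir E: first cell '.' (not opp) -> no flip
Dir SW: first cell '.' (not opp) -> no flip
Dir S: first cell '.' (not opp) -> no flip
Dir SE: first cell '.' (not opp) -> no flip
All flips: (5,4) (5,5)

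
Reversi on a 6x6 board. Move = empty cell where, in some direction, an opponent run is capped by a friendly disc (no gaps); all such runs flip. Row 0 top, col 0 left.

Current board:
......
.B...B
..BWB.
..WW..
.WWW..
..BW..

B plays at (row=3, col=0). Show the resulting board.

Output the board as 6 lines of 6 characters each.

Place B at (3,0); scan 8 dirs for brackets.
Dir NW: edge -> no flip
Dir N: first cell '.' (not opp) -> no flip
Dir NE: first cell '.' (not opp) -> no flip
Dir W: edge -> no flip
Dir E: first cell '.' (not opp) -> no flip
Dir SW: edge -> no flip
Dir S: first cell '.' (not opp) -> no flip
Dir SE: opp run (4,1) capped by B -> flip
All flips: (4,1)

Answer: ......
.B...B
..BWB.
B.WW..
.BWW..
..BW..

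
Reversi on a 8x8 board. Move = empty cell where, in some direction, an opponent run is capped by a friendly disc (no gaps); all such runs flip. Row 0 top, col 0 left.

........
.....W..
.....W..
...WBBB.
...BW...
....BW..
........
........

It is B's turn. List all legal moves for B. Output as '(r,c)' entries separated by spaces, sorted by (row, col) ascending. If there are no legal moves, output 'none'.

(0,4): no bracket -> illegal
(0,5): flips 2 -> legal
(0,6): no bracket -> illegal
(1,4): flips 1 -> legal
(1,6): flips 1 -> legal
(2,2): no bracket -> illegal
(2,3): flips 1 -> legal
(2,4): no bracket -> illegal
(2,6): no bracket -> illegal
(3,2): flips 1 -> legal
(4,2): no bracket -> illegal
(4,5): flips 1 -> legal
(4,6): no bracket -> illegal
(5,3): flips 1 -> legal
(5,6): flips 1 -> legal
(6,4): no bracket -> illegal
(6,5): no bracket -> illegal
(6,6): no bracket -> illegal

Answer: (0,5) (1,4) (1,6) (2,3) (3,2) (4,5) (5,3) (5,6)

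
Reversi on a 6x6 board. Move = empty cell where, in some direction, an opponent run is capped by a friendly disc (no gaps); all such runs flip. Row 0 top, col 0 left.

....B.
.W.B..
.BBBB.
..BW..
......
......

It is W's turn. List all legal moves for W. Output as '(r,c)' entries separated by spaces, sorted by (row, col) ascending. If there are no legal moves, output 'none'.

Answer: (0,3) (1,5) (3,1)

Derivation:
(0,2): no bracket -> illegal
(0,3): flips 2 -> legal
(0,5): no bracket -> illegal
(1,0): no bracket -> illegal
(1,2): no bracket -> illegal
(1,4): no bracket -> illegal
(1,5): flips 1 -> legal
(2,0): no bracket -> illegal
(2,5): no bracket -> illegal
(3,0): no bracket -> illegal
(3,1): flips 2 -> legal
(3,4): no bracket -> illegal
(3,5): no bracket -> illegal
(4,1): no bracket -> illegal
(4,2): no bracket -> illegal
(4,3): no bracket -> illegal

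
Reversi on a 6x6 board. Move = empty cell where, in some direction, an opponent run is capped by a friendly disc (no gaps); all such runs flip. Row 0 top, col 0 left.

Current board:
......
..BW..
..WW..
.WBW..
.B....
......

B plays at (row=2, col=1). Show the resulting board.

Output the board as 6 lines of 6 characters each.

Place B at (2,1); scan 8 dirs for brackets.
Dir NW: first cell '.' (not opp) -> no flip
Dir N: first cell '.' (not opp) -> no flip
Dir NE: first cell 'B' (not opp) -> no flip
Dir W: first cell '.' (not opp) -> no flip
Dir E: opp run (2,2) (2,3), next='.' -> no flip
Dir SW: first cell '.' (not opp) -> no flip
Dir S: opp run (3,1) capped by B -> flip
Dir SE: first cell 'B' (not opp) -> no flip
All flips: (3,1)

Answer: ......
..BW..
.BWW..
.BBW..
.B....
......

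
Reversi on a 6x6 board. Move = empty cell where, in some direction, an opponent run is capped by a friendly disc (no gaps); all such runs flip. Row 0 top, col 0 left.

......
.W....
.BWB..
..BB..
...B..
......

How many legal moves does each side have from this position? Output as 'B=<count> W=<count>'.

Answer: B=3 W=5

Derivation:
-- B to move --
(0,0): flips 2 -> legal
(0,1): flips 1 -> legal
(0,2): no bracket -> illegal
(1,0): no bracket -> illegal
(1,2): flips 1 -> legal
(1,3): no bracket -> illegal
(2,0): no bracket -> illegal
(3,1): no bracket -> illegal
B mobility = 3
-- W to move --
(1,0): no bracket -> illegal
(1,2): no bracket -> illegal
(1,3): no bracket -> illegal
(1,4): no bracket -> illegal
(2,0): flips 1 -> legal
(2,4): flips 1 -> legal
(3,0): no bracket -> illegal
(3,1): flips 1 -> legal
(3,4): no bracket -> illegal
(4,1): no bracket -> illegal
(4,2): flips 1 -> legal
(4,4): flips 1 -> legal
(5,2): no bracket -> illegal
(5,3): no bracket -> illegal
(5,4): no bracket -> illegal
W mobility = 5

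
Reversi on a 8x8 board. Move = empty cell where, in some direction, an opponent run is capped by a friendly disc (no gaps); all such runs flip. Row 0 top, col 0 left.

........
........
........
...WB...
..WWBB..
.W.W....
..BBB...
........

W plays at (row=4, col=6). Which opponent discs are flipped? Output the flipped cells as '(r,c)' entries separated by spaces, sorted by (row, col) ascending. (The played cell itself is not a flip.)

Answer: (4,4) (4,5)

Derivation:
Dir NW: first cell '.' (not opp) -> no flip
Dir N: first cell '.' (not opp) -> no flip
Dir NE: first cell '.' (not opp) -> no flip
Dir W: opp run (4,5) (4,4) capped by W -> flip
Dir E: first cell '.' (not opp) -> no flip
Dir SW: first cell '.' (not opp) -> no flip
Dir S: first cell '.' (not opp) -> no flip
Dir SE: first cell '.' (not opp) -> no flip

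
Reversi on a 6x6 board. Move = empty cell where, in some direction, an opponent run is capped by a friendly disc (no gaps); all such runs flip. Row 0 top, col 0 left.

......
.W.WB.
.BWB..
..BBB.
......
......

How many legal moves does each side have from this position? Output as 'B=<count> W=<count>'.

-- B to move --
(0,0): flips 2 -> legal
(0,1): flips 1 -> legal
(0,2): no bracket -> illegal
(0,3): flips 1 -> legal
(0,4): no bracket -> illegal
(1,0): no bracket -> illegal
(1,2): flips 2 -> legal
(2,0): no bracket -> illegal
(2,4): no bracket -> illegal
(3,1): no bracket -> illegal
B mobility = 4
-- W to move --
(0,3): no bracket -> illegal
(0,4): no bracket -> illegal
(0,5): no bracket -> illegal
(1,0): no bracket -> illegal
(1,2): no bracket -> illegal
(1,5): flips 1 -> legal
(2,0): flips 1 -> legal
(2,4): flips 1 -> legal
(2,5): no bracket -> illegal
(3,0): no bracket -> illegal
(3,1): flips 1 -> legal
(3,5): no bracket -> illegal
(4,1): no bracket -> illegal
(4,2): flips 1 -> legal
(4,3): flips 2 -> legal
(4,4): flips 1 -> legal
(4,5): no bracket -> illegal
W mobility = 7

Answer: B=4 W=7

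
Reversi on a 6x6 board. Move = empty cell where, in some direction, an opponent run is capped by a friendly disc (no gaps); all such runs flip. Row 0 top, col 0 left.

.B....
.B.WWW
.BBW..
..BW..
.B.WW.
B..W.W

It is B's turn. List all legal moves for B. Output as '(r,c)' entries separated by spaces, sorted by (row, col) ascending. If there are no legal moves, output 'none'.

Answer: (0,4) (0,5) (2,4) (3,4) (5,4)

Derivation:
(0,2): no bracket -> illegal
(0,3): no bracket -> illegal
(0,4): flips 1 -> legal
(0,5): flips 2 -> legal
(1,2): no bracket -> illegal
(2,4): flips 1 -> legal
(2,5): no bracket -> illegal
(3,4): flips 1 -> legal
(3,5): no bracket -> illegal
(4,2): no bracket -> illegal
(4,5): no bracket -> illegal
(5,2): no bracket -> illegal
(5,4): flips 1 -> legal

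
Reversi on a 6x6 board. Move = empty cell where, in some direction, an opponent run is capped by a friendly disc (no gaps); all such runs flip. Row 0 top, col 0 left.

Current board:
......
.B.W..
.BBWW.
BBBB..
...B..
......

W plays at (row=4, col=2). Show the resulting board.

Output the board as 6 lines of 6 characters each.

Place W at (4,2); scan 8 dirs for brackets.
Dir NW: opp run (3,1), next='.' -> no flip
Dir N: opp run (3,2) (2,2), next='.' -> no flip
Dir NE: opp run (3,3) capped by W -> flip
Dir W: first cell '.' (not opp) -> no flip
Dir E: opp run (4,3), next='.' -> no flip
Dir SW: first cell '.' (not opp) -> no flip
Dir S: first cell '.' (not opp) -> no flip
Dir SE: first cell '.' (not opp) -> no flip
All flips: (3,3)

Answer: ......
.B.W..
.BBWW.
BBBW..
..WB..
......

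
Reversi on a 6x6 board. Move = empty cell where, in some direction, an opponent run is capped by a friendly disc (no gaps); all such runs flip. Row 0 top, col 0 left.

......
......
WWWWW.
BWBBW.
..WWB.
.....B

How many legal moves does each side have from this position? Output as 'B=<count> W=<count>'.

Answer: B=12 W=4

Derivation:
-- B to move --
(1,0): flips 2 -> legal
(1,1): flips 1 -> legal
(1,2): flips 2 -> legal
(1,3): flips 1 -> legal
(1,4): flips 3 -> legal
(1,5): flips 1 -> legal
(2,5): no bracket -> illegal
(3,5): flips 1 -> legal
(4,0): no bracket -> illegal
(4,1): flips 2 -> legal
(4,5): no bracket -> illegal
(5,1): flips 1 -> legal
(5,2): flips 1 -> legal
(5,3): flips 1 -> legal
(5,4): flips 1 -> legal
B mobility = 12
-- W to move --
(3,5): no bracket -> illegal
(4,0): flips 1 -> legal
(4,1): flips 1 -> legal
(4,5): flips 1 -> legal
(5,3): no bracket -> illegal
(5,4): flips 1 -> legal
W mobility = 4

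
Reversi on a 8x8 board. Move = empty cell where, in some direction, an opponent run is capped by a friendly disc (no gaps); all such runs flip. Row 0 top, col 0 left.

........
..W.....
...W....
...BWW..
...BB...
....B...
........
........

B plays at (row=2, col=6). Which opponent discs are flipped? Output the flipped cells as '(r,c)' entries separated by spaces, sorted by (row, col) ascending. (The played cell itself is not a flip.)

Answer: (3,5)

Derivation:
Dir NW: first cell '.' (not opp) -> no flip
Dir N: first cell '.' (not opp) -> no flip
Dir NE: first cell '.' (not opp) -> no flip
Dir W: first cell '.' (not opp) -> no flip
Dir E: first cell '.' (not opp) -> no flip
Dir SW: opp run (3,5) capped by B -> flip
Dir S: first cell '.' (not opp) -> no flip
Dir SE: first cell '.' (not opp) -> no flip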